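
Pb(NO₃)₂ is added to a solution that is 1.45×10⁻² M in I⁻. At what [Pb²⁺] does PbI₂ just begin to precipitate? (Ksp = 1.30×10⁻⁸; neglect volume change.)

The threshold for precipitation is Q = Ksp.
PbI₂(s) ⇌ Pb²⁺(aq) + 2 I⁻(aq)
Ksp = [Pb²⁺][I⁻]^2 = [Pb²⁺](1.45×10⁻²)^2
[Pb²⁺] = 1.30×10⁻⁸ / (1.45×10⁻²)^2 = 6.18×10⁻⁵
[Pb²⁺] = 6.18×10⁻⁵ M

6.18×10⁻⁵ M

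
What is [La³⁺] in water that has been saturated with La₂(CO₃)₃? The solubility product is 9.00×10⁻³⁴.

1.93×10⁻⁷ M

La₂(CO₃)₃(s) ⇌ 2 La³⁺(aq) + 3 CO₃²⁻(aq)
Let s be the molar solubility. Then [La³⁺] = 2s and [CO₃²⁻] = 3s.
Ksp = [La³⁺]^2[CO₃²⁻]^3 = (2s)^2 · (3s)^3 = 108s^5 = 9.00×10⁻³⁴
s = 9.64×10⁻⁸ mol/L
[La³⁺] = 2s = 1.93×10⁻⁷ mol/L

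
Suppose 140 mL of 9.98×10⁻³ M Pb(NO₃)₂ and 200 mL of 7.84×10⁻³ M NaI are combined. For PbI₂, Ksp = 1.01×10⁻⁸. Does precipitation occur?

Yes

Total volume after mixing = 140 + 200 = 340 mL.
[Pb²⁺] = (9.98×10⁻³)(140)/340 = 4.11×10⁻³ M
[I⁻] = (7.84×10⁻³)(200)/340 = 4.61×10⁻³ M
Q = [Pb²⁺][I⁻]^2 = 8.74×10⁻⁸
Q = 8.74×10⁻⁸ > Ksp = 1.01×10⁻⁸, so the solution is supersaturated and PbI₂ precipitates.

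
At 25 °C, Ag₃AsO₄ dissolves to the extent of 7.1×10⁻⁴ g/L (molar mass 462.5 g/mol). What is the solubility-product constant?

Ksp = 1.5×10⁻²²

s = (7.1×10⁻⁴ g L⁻¹)/(462.5 g mol⁻¹) = 1.535×10⁻⁶ M
Ag₃AsO₄(s) ⇌ 3 Ag⁺(aq) + AsO₄³⁻(aq)
Let s be the molar solubility. Then [Ag⁺] = 3s and [AsO₄³⁻] = s.
Ksp = [Ag⁺]^3[AsO₄³⁻] = (3s)^3 · s = 27s^4
Ksp = 27 × (1.535×10⁻⁶)^4 = 1.5×10⁻²²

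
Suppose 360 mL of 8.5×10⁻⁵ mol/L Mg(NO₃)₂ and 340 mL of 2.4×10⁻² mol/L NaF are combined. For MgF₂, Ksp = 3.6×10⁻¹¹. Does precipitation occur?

After mixing, V = 360 mL + 340 mL = 700 mL.
[Mg²⁺] = (8.5×10⁻⁵)(360)/700 = 4.4×10⁻⁵ mol/L
[F⁻] = (2.4×10⁻²)(340)/700 = 1.2×10⁻² mol/L
Q = [Mg²⁺][F⁻]^2 = 5.9×10⁻⁹
Q = 5.9×10⁻⁹ > Ksp = 3.6×10⁻¹¹, so the solution is supersaturated and MgF₂ precipitates.

Yes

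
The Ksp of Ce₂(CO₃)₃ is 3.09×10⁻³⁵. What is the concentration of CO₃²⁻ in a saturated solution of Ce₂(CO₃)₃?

Ce₂(CO₃)₃(s) ⇌ 2 Ce³⁺(aq) + 3 CO₃²⁻(aq)
Call the molar solubility s, so that [Ce³⁺] = 2s and [CO₃²⁻] = 3s.
Ksp = [Ce³⁺]^2[CO₃²⁻]^3 = (2s)^2 · (3s)^3 = 108s^5 = 3.09×10⁻³⁵
s = 4.91×10⁻⁸ mol L⁻¹
[CO₃²⁻] = 3s = 1.47×10⁻⁷ mol L⁻¹

1.47×10⁻⁷ M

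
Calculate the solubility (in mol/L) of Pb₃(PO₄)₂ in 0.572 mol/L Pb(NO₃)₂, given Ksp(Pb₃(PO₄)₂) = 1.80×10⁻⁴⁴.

Pb₃(PO₄)₂(s) ⇌ 3 Pb²⁺(aq) + 2 PO₄³⁻(aq)
The solution already contains Pb²⁺ at 0.572 mol/L. Let s be the molar solubility of Pb₃(PO₄)₂.
[Pb²⁺] ≈ 0.572 mol/L (common ion dominates); [PO₄³⁻] = 2s.
Ksp = [Pb²⁺]^3[PO₄³⁻]^2 = (0.572)^3(2s)^2
(2s)^2 = 1.80×10⁻⁴⁴ / (0.572)^3 = 9.62×10⁻⁴⁴
s = 1.55×10⁻²² mol/L

1.55×10⁻²² M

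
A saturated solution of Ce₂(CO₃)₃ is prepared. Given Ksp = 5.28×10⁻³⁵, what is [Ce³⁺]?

1.09×10⁻⁷ M

Ce₂(CO₃)₃(s) ⇌ 2 Ce³⁺(aq) + 3 CO₃²⁻(aq)
Call the molar solubility s, so that [Ce³⁺] = 2s and [CO₃²⁻] = 3s.
Ksp = [Ce³⁺]^2[CO₃²⁻]^3 = (2s)^2 · (3s)^3 = 108s^5 = 5.28×10⁻³⁵
s = 5.47×10⁻⁸ mol L⁻¹
[Ce³⁺] = 2s = 1.09×10⁻⁷ mol L⁻¹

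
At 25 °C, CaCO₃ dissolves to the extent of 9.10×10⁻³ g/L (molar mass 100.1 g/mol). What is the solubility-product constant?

s = (9.10×10⁻³ g L⁻¹)/(100.1 g mol⁻¹) = 9.0909×10⁻⁵ M
CaCO₃(s) ⇌ Ca²⁺(aq) + CO₃²⁻(aq)
If s mol/L of CaCO₃ dissolves, [Ca²⁺] = s and [CO₃²⁻] = s.
Ksp = [Ca²⁺][CO₃²⁻] = s · s = s^2
Ksp = (9.0909×10⁻⁵)^2 = 8.26×10⁻⁹

Ksp = 8.26×10⁻⁹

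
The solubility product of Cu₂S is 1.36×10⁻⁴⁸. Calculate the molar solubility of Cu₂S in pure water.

Cu₂S(s) ⇌ 2 Cu⁺(aq) + S²⁻(aq)
Call the molar solubility s, so that [Cu⁺] = 2s and [S²⁻] = s.
Ksp = [Cu⁺]^2[S²⁻] = (2s)^2 · s = 4s^3
4s^3 = 1.36×10⁻⁴⁸  ⇒  s^3 = 3.40×10⁻⁴⁹
s = (3.40×10⁻⁴⁹)^(1/3) = 6.98×10⁻¹⁷ M

6.98×10⁻¹⁷ M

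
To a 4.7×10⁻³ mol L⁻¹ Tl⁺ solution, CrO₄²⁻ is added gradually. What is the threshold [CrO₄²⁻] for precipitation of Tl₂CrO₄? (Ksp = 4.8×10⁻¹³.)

A salt starts to precipitate once the ion product Q reaches its Ksp.
Tl₂CrO₄(s) ⇌ 2 Tl⁺(aq) + CrO₄²⁻(aq)
Ksp = [Tl⁺]^2[CrO₄²⁻] = [CrO₄²⁻](4.7×10⁻³)^2
[CrO₄²⁻] = 4.8×10⁻¹³ / (4.7×10⁻³)^2 = 2.2×10⁻⁸
[CrO₄²⁻] = 2.2×10⁻⁸ mol L⁻¹

2.2×10⁻⁸ M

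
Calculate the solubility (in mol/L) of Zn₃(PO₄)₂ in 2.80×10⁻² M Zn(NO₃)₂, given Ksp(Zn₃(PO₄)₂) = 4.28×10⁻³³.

Zn₃(PO₄)₂(s) ⇌ 3 Zn²⁺(aq) + 2 PO₄³⁻(aq)
Let s be the solubility of Zn₃(PO₄)₂ here. The common ion gives [Zn²⁺] ≈ 2.80×10⁻² M, and [PO₄³⁻] = 2s.
Ksp = [Zn²⁺]^3[PO₄³⁻]^2 = (2.80×10⁻²)^3(2s)^2
(2s)^2 = 4.28×10⁻³³ / (2.80×10⁻²)^3 = 1.95×10⁻²⁸
s = 6.98×10⁻¹⁵ M

6.98×10⁻¹⁵ M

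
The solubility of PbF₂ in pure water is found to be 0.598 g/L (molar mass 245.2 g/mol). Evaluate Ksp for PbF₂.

Ksp = 5.80×10⁻⁸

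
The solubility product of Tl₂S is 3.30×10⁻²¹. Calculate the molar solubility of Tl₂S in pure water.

Tl₂S(s) ⇌ 2 Tl⁺(aq) + S²⁻(aq)
Let s be the molar solubility. Then [Tl⁺] = 2s and [S²⁻] = s.
Ksp = [Tl⁺]^2[S²⁻] = (2s)^2 · s = 4s^3
4s^3 = 3.30×10⁻²¹  ⇒  s^3 = 8.25×10⁻²²
s = 9.38×10⁻⁸ M

9.38×10⁻⁸ M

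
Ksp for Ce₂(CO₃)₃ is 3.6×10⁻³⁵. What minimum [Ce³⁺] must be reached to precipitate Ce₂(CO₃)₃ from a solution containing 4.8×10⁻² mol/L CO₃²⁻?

5.7×10⁻¹⁶ M

Precipitation of each salt begins when its ion product equals Ksp.
Ce₂(CO₃)₃(s) ⇌ 2 Ce³⁺(aq) + 3 CO₃²⁻(aq)
Ksp = [Ce³⁺]^2[CO₃²⁻]^3 = [Ce³⁺]^2(4.8×10⁻²)^3
[Ce³⁺]^2 = 3.6×10⁻³⁵ / (4.8×10⁻²)^3 = 3.3×10⁻³¹
[Ce³⁺] = 5.7×10⁻¹⁶ mol/L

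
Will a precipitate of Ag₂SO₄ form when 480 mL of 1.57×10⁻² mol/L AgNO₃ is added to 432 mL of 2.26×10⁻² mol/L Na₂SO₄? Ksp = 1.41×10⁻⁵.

Total volume after mixing = 480 + 432 = 912 mL.
[Ag⁺] = (1.57×10⁻²)(480)/912 = 8.26×10⁻³ mol/L
[SO₄²⁻] = (2.26×10⁻²)(432)/912 = 1.07×10⁻² mol/L
Q = [Ag⁺]^2[SO₄²⁻] = 7.31×10⁻⁷
Q = 7.31×10⁻⁷ < Ksp = 1.41×10⁻⁵, so the solution is unsaturated and no precipitate forms.

No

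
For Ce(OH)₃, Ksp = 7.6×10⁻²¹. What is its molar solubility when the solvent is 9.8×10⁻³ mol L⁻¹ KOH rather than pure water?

Ce(OH)₃(s) ⇌ Ce³⁺(aq) + 3 OH⁻(aq)
Let s be the solubility of Ce(OH)₃ here. The common ion gives [OH⁻] ≈ 9.8×10⁻³ mol L⁻¹, and [Ce³⁺] = s.
Ksp = [Ce³⁺][OH⁻]^3 = s(9.8×10⁻³)^3
s = 7.6×10⁻²¹ / (9.8×10⁻³)^3 = 8.1×10⁻¹⁵
s = 8.1×10⁻¹⁵ mol L⁻¹

8.1×10⁻¹⁵ M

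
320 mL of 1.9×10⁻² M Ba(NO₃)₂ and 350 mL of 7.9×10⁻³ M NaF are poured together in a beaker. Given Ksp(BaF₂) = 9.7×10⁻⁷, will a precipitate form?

No

After mixing, V = 320 mL + 350 mL = 670 mL.
[Ba²⁺] = (1.9×10⁻²)(320)/670 = 9.1×10⁻³ M
[F⁻] = (7.9×10⁻³)(350)/670 = 4.1×10⁻³ M
Q = [Ba²⁺][F⁻]^2 = 1.5×10⁻⁷
Q = 1.5×10⁻⁷ < Ksp = 9.7×10⁻⁷, so the solution is unsaturated and no precipitate forms.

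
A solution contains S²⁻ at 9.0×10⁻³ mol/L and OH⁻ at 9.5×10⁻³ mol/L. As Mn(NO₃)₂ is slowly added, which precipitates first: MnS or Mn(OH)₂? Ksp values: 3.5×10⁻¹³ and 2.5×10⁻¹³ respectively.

MnS

A salt starts to precipitate once the ion product Q reaches its Ksp.
For MnS: [Mn²⁺] = (Ksp/[S²⁻]) = 3.9×10⁻¹¹ mol/L
For Mn(OH)₂: [Mn²⁺] = (Ksp/[OH⁻]^2) = 2.8×10⁻⁹ mol/L
The smaller threshold [Mn²⁺] is reached first, so MnS precipitates first.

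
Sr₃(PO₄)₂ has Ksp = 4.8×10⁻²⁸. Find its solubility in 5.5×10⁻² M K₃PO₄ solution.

1.8×10⁻⁹ M

Sr₃(PO₄)₂(s) ⇌ 3 Sr²⁺(aq) + 2 PO₄³⁻(aq)
With PO₄³⁻ already at 5.5×10⁻² M and s small, take [PO₄³⁻] ≈ 5.5×10⁻² M and [Sr²⁺] = 3s.
Ksp = [Sr²⁺]^3[PO₄³⁻]^2 = (3s)^3(5.5×10⁻²)^2
(3s)^3 = 4.8×10⁻²⁸ / (5.5×10⁻²)^2 = 1.6×10⁻²⁵
s = 1.8×10⁻⁹ M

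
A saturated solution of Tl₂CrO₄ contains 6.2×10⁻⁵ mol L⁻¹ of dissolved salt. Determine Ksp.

Tl₂CrO₄(s) ⇌ 2 Tl⁺(aq) + CrO₄²⁻(aq)
Call the molar solubility s, so that [Tl⁺] = 2s and [CrO₄²⁻] = s.
Ksp = [Tl⁺]^2[CrO₄²⁻] = (2s)^2 · s = 4s^3
Ksp = 4 × (6.2×10⁻⁵)^3 = 9.5×10⁻¹³

Ksp = 9.5×10⁻¹³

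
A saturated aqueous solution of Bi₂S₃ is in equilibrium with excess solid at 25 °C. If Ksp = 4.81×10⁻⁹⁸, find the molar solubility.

1.35×10⁻²⁰ M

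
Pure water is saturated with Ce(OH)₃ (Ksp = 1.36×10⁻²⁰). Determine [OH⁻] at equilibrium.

Ce(OH)₃(s) ⇌ Ce³⁺(aq) + 3 OH⁻(aq)
Let s be the molar solubility. Then [Ce³⁺] = s and [OH⁻] = 3s.
Ksp = [Ce³⁺][OH⁻]^3 = s · (3s)^3 = 27s^4 = 1.36×10⁻²⁰
s = 4.74×10⁻⁶ M
[OH⁻] = 3s = 1.42×10⁻⁵ M

1.42×10⁻⁵ M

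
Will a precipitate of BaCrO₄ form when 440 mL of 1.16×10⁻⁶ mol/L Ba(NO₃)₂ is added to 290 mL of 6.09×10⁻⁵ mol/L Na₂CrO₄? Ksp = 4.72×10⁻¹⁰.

After mixing, V = 440 mL + 290 mL = 730 mL.
[Ba²⁺] = (1.16×10⁻⁶)(440)/730 = 6.99×10⁻⁷ mol/L
[CrO₄²⁻] = (6.09×10⁻⁵)(290)/730 = 2.42×10⁻⁵ mol/L
Q = [Ba²⁺][CrO₄²⁻] = 1.69×10⁻¹¹
Q = 1.69×10⁻¹¹ < Ksp = 4.72×10⁻¹⁰, so the solution is unsaturated and no precipitate forms.

No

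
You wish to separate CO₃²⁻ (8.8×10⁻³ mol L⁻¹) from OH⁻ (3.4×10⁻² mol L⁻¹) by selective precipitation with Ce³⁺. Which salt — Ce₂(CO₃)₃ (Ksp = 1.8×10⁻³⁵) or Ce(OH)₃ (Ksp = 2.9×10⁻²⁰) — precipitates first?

Ce(OH)₃

The threshold for precipitation is Q = Ksp.
For Ce₂(CO₃)₃: [Ce³⁺] = (Ksp/[CO₃²⁻]^3)^(1/2) = 5.1×10⁻¹⁵ mol L⁻¹
For Ce(OH)₃: [Ce³⁺] = (Ksp/[OH⁻]^3) = 7.4×10⁻¹⁶ mol L⁻¹
Since Ce(OH)₃ needs less Ce³⁺ to reach saturation, it precipitates first.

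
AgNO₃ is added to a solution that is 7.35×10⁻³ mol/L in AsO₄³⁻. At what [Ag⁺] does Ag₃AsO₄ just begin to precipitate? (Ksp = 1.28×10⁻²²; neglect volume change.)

A salt starts to precipitate once the ion product Q reaches its Ksp.
Ag₃AsO₄(s) ⇌ 3 Ag⁺(aq) + AsO₄³⁻(aq)
Ksp = [Ag⁺]^3[AsO₄³⁻] = [Ag⁺]^3(7.35×10⁻³)
[Ag⁺]^3 = 1.28×10⁻²² / (7.35×10⁻³) = 1.74×10⁻²⁰
[Ag⁺] = 2.59×10⁻⁷ mol/L

2.59×10⁻⁷ M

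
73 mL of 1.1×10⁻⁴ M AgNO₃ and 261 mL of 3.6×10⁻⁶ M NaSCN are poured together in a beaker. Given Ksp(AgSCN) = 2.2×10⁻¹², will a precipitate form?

Yes

The combined volume is 334 mL.
[Ag⁺] = (1.1×10⁻⁴)(73)/334 = 2.4×10⁻⁵ M
[SCN⁻] = (3.6×10⁻⁶)(261)/334 = 2.8×10⁻⁶ M
Q = [Ag⁺][SCN⁻] = 6.8×10⁻¹¹
Since Q (6.8×10⁻¹¹) exceeds Ksp (2.2×10⁻¹²), AgSCN will precipitate.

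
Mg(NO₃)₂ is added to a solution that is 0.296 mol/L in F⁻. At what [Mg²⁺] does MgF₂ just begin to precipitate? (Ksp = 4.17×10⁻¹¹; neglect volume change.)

4.76×10⁻¹⁰ M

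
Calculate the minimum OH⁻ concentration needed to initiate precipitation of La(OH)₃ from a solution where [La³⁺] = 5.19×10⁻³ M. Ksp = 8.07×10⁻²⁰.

2.50×10⁻⁶ M

Each salt precipitates once Q = Ksp for that salt.
La(OH)₃(s) ⇌ La³⁺(aq) + 3 OH⁻(aq)
Ksp = [La³⁺][OH⁻]^3 = [OH⁻]^3(5.19×10⁻³)
[OH⁻]^3 = 8.07×10⁻²⁰ / (5.19×10⁻³) = 1.55×10⁻¹⁷
[OH⁻] = 2.50×10⁻⁶ M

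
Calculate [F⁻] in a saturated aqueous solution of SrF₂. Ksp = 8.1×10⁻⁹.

SrF₂(s) ⇌ Sr²⁺(aq) + 2 F⁻(aq)
If s mol/L of SrF₂ dissolves, [Sr²⁺] = s and [F⁻] = 2s.
Ksp = [Sr²⁺][F⁻]^2 = s · (2s)^2 = 4s^3 = 8.1×10⁻⁹
s = 1.3×10⁻³ M
[F⁻] = 2s = 2.5×10⁻³ M

2.5×10⁻³ M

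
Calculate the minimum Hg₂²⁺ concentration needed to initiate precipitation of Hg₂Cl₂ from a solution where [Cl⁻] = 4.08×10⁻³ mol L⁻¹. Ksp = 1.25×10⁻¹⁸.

7.51×10⁻¹⁴ M

A salt starts to precipitate once the ion product Q reaches its Ksp.
Hg₂Cl₂(s) ⇌ Hg₂²⁺(aq) + 2 Cl⁻(aq)
Ksp = [Hg₂²⁺][Cl⁻]^2 = [Hg₂²⁺](4.08×10⁻³)^2
[Hg₂²⁺] = 1.25×10⁻¹⁸ / (4.08×10⁻³)^2 = 7.51×10⁻¹⁴
[Hg₂²⁺] = 7.51×10⁻¹⁴ mol L⁻¹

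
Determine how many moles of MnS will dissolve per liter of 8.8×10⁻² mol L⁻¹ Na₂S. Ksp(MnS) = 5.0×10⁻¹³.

5.7×10⁻¹² M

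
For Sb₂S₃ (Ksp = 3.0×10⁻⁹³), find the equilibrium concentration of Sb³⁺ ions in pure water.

2.5×10⁻¹⁹ M

Sb₂S₃(s) ⇌ 2 Sb³⁺(aq) + 3 S²⁻(aq)
If s mol/L of Sb₂S₃ dissolves, [Sb³⁺] = 2s and [S²⁻] = 3s.
Ksp = [Sb³⁺]^2[S²⁻]^3 = (2s)^2 · (3s)^3 = 108s^5 = 3.0×10⁻⁹³
s = 1.2×10⁻¹⁹ mol/L
[Sb³⁺] = 2s = 2.5×10⁻¹⁹ mol/L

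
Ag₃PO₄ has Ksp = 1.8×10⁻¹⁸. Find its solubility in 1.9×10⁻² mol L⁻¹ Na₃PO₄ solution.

1.5×10⁻⁶ M

Ag₃PO₄(s) ⇌ 3 Ag⁺(aq) + PO₄³⁻(aq)
With PO₄³⁻ already at 1.9×10⁻² mol L⁻¹ and s small, take [PO₄³⁻] ≈ 1.9×10⁻² mol L⁻¹ and [Ag⁺] = 3s.
Ksp = [Ag⁺]^3[PO₄³⁻] = (3s)^3(1.9×10⁻²)
(3s)^3 = 1.8×10⁻¹⁸ / (1.9×10⁻²) = 9.5×10⁻¹⁷
s = 1.5×10⁻⁶ mol L⁻¹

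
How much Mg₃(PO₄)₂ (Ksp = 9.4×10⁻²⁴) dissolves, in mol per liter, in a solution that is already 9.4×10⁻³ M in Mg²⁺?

1.7×10⁻⁹ M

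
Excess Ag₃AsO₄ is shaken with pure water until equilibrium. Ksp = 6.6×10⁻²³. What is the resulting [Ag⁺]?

Ag₃AsO₄(s) ⇌ 3 Ag⁺(aq) + AsO₄³⁻(aq)
If s mol/L of Ag₃AsO₄ dissolves, [Ag⁺] = 3s and [AsO₄³⁻] = s.
Ksp = [Ag⁺]^3[AsO₄³⁻] = (3s)^3 · s = 27s^4 = 6.6×10⁻²³
s = 1.3×10⁻⁶ mol/L
[Ag⁺] = 3s = 3.8×10⁻⁶ mol/L

3.8×10⁻⁶ M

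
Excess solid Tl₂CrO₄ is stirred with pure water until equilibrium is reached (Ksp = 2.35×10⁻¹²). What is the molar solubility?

Tl₂CrO₄(s) ⇌ 2 Tl⁺(aq) + CrO₄²⁻(aq)
Call the molar solubility s, so that [Tl⁺] = 2s and [CrO₄²⁻] = s.
Ksp = [Tl⁺]^2[CrO₄²⁻] = (2s)^2 · s = 4s^3
4s^3 = 2.35×10⁻¹²  ⇒  s^3 = 5.88×10⁻¹³
s = (5.88×10⁻¹³)^(1/3) = 8.38×10⁻⁵ M

8.38×10⁻⁵ M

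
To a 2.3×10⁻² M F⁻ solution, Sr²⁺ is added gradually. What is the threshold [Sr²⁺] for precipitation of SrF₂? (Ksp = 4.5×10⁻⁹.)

8.5×10⁻⁶ M

Precipitation of each salt begins when its ion product equals Ksp.
SrF₂(s) ⇌ Sr²⁺(aq) + 2 F⁻(aq)
Ksp = [Sr²⁺][F⁻]^2 = [Sr²⁺](2.3×10⁻²)^2
[Sr²⁺] = 4.5×10⁻⁹ / (2.3×10⁻²)^2 = 8.5×10⁻⁶
[Sr²⁺] = 8.5×10⁻⁶ M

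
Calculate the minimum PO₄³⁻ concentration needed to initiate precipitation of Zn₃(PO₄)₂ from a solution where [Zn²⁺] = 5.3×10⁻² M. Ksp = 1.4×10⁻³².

Precipitation begins when Q = Ksp.
Zn₃(PO₄)₂(s) ⇌ 3 Zn²⁺(aq) + 2 PO₄³⁻(aq)
Ksp = [Zn²⁺]^3[PO₄³⁻]^2 = [PO₄³⁻]^2(5.3×10⁻²)^3
[PO₄³⁻]^2 = 1.4×10⁻³² / (5.3×10⁻²)^3 = 9.4×10⁻²⁹
[PO₄³⁻] = 9.7×10⁻¹⁵ M

9.7×10⁻¹⁵ M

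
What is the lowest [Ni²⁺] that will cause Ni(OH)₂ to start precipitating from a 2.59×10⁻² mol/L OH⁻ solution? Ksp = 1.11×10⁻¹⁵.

The threshold for precipitation is Q = Ksp.
Ni(OH)₂(s) ⇌ Ni²⁺(aq) + 2 OH⁻(aq)
Ksp = [Ni²⁺][OH⁻]^2 = [Ni²⁺](2.59×10⁻²)^2
[Ni²⁺] = 1.11×10⁻¹⁵ / (2.59×10⁻²)^2 = 1.65×10⁻¹²
[Ni²⁺] = 1.65×10⁻¹² mol/L

1.65×10⁻¹² M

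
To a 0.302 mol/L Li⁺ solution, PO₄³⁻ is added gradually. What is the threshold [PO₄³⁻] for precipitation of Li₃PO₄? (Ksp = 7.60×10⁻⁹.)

Precipitation of each salt begins when its ion product equals Ksp.
Li₃PO₄(s) ⇌ 3 Li⁺(aq) + PO₄³⁻(aq)
Ksp = [Li⁺]^3[PO₄³⁻] = [PO₄³⁻](0.302)^3
[PO₄³⁻] = 7.60×10⁻⁹ / (0.302)^3 = 2.76×10⁻⁷
[PO₄³⁻] = 2.76×10⁻⁷ mol/L

2.76×10⁻⁷ M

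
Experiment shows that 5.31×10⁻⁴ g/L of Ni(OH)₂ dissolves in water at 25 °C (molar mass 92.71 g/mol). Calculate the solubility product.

Ksp = 7.52×10⁻¹⁶

Molar solubility s = (5.31×10⁻⁴ g/L) / (92.71 g/mol) = 5.7275×10⁻⁶ mol/L
Ni(OH)₂(s) ⇌ Ni²⁺(aq) + 2 OH⁻(aq)
With molar solubility s: [Ni²⁺] = s, [OH⁻] = 2s.
Ksp = [Ni²⁺][OH⁻]^2 = s · (2s)^2 = 4s^3
Ksp = 4 × (5.7275×10⁻⁶)^3 = 7.52×10⁻¹⁶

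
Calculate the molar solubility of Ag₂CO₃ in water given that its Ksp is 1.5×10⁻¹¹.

1.6×10⁻⁴ M

Ag₂CO₃(s) ⇌ 2 Ag⁺(aq) + CO₃²⁻(aq)
For each mole of Ag₂CO₃ that dissolves per liter, [Ag⁺] = 2s and [CO₃²⁻] = s; let s denote this solubility.
Ksp = [Ag⁺]^2[CO₃²⁻] = (2s)^2 · s = 4s^3
4s^3 = 1.5×10⁻¹¹  ⇒  s^3 = 3.8×10⁻¹²
s = 1.6×10⁻⁴ mol L⁻¹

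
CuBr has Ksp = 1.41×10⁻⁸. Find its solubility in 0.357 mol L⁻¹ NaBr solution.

3.95×10⁻⁸ M

CuBr(s) ⇌ Cu⁺(aq) + Br⁻(aq)
With Br⁻ already at 0.357 mol L⁻¹ and s small, take [Br⁻] ≈ 0.357 mol L⁻¹ and [Cu⁺] = s.
Ksp = [Cu⁺][Br⁻] = s(0.357)
s = 1.41×10⁻⁸ / (0.357) = 3.95×10⁻⁸
s = 3.95×10⁻⁸ mol L⁻¹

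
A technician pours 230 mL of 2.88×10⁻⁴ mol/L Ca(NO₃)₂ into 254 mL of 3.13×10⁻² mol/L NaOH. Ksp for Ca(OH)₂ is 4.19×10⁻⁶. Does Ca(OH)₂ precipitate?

No

After mixing, V = 230 mL + 254 mL = 484 mL.
[Ca²⁺] = (2.88×10⁻⁴)(230)/484 = 1.37×10⁻⁴ mol/L
[OH⁻] = (3.13×10⁻²)(254)/484 = 1.64×10⁻² mol/L
Q = [Ca²⁺][OH⁻]^2 = 3.69×10⁻⁸
Q < Ksp (3.69×10⁻⁸ vs 4.19×10⁻⁶); the solution remains unsaturated and no precipitate forms.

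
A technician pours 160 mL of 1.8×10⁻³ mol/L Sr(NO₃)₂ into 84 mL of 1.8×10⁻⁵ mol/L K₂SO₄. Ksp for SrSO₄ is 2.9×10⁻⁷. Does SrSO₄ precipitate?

No

Total volume after mixing = 160 + 84 = 244 mL.
[Sr²⁺] = (1.8×10⁻³)(160)/244 = 1.2×10⁻³ mol/L
[SO₄²⁻] = (1.8×10⁻⁵)(84)/244 = 6.2×10⁻⁶ mol/L
Q = [Sr²⁺][SO₄²⁻] = 7.3×10⁻⁹
Q = 7.3×10⁻⁹ < Ksp = 2.9×10⁻⁷, so the solution is unsaturated and no precipitate forms.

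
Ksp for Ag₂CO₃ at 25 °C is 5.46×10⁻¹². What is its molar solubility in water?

Ag₂CO₃(s) ⇌ 2 Ag⁺(aq) + CO₃²⁻(aq)
If s mol/L of Ag₂CO₃ dissolves, [Ag⁺] = 2s and [CO₃²⁻] = s.
Ksp = [Ag⁺]^2[CO₃²⁻] = (2s)^2 · s = 4s^3
4s^3 = 5.46×10⁻¹²  ⇒  s^3 = 1.37×10⁻¹²
Taking the 3rd root, s = 1.11×10⁻⁴ mol/L.

1.11×10⁻⁴ M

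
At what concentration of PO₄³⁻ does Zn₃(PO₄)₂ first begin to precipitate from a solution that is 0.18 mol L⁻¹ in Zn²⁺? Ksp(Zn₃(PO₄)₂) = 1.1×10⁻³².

Precipitation begins when Q = Ksp.
Zn₃(PO₄)₂(s) ⇌ 3 Zn²⁺(aq) + 2 PO₄³⁻(aq)
Ksp = [Zn²⁺]^3[PO₄³⁻]^2 = [PO₄³⁻]^2(0.18)^3
[PO₄³⁻]^2 = 1.1×10⁻³² / (0.18)^3 = 1.9×10⁻³⁰
[PO₄³⁻] = 1.4×10⁻¹⁵ mol L⁻¹

1.4×10⁻¹⁵ M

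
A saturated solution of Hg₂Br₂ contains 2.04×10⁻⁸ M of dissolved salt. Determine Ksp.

Ksp = 3.40×10⁻²³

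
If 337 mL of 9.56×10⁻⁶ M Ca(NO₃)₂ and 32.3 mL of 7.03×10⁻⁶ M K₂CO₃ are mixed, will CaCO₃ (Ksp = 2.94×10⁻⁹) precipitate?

Total volume after mixing = 337 + 32.3 = 369.3 mL.
[Ca²⁺] = (9.56×10⁻⁶)(337)/369.3 = 8.72×10⁻⁶ M
[CO₃²⁻] = (7.03×10⁻⁶)(32.3)/369.3 = 6.15×10⁻⁷ M
Q = [Ca²⁺][CO₃²⁻] = 5.36×10⁻¹²
Since Q (5.36×10⁻¹²) is less than Ksp (2.94×10⁻⁹), no CaCO₃ precipitates.

No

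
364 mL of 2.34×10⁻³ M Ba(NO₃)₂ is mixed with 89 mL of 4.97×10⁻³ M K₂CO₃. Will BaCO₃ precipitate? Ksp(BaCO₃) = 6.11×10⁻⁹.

Yes

The combined volume is 453 mL.
[Ba²⁺] = (2.34×10⁻³)(364)/453 = 1.88×10⁻³ M
[CO₃²⁻] = (4.97×10⁻³)(89)/453 = 9.76×10⁻⁴ M
Q = [Ba²⁺][CO₃²⁻] = 1.84×10⁻⁶
Q = 1.84×10⁻⁶ > Ksp = 6.11×10⁻⁹, so the solution is supersaturated and BaCO₃ precipitates.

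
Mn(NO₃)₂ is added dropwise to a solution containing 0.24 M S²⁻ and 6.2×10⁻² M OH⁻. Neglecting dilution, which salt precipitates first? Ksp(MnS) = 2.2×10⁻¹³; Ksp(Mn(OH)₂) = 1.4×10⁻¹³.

MnS

A salt starts to precipitate once the ion product Q reaches its Ksp.
For MnS: [Mn²⁺] = (Ksp/[S²⁻]) = 9.2×10⁻¹³ M
For Mn(OH)₂: [Mn²⁺] = (Ksp/[OH⁻]^2) = 3.6×10⁻¹¹ M
MnS requires the lower [Mn²⁺], so it precipitates first.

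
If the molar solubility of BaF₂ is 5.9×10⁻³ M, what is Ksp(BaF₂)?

BaF₂(s) ⇌ Ba²⁺(aq) + 2 F⁻(aq)
For each mole of BaF₂ that dissolves per liter, [Ba²⁺] = s and [F⁻] = 2s; let s denote this solubility.
Ksp = [Ba²⁺][F⁻]^2 = s · (2s)^2 = 4s^3
Ksp = 4 × (5.9×10⁻³)^3 = 8.2×10⁻⁷

Ksp = 8.2×10⁻⁷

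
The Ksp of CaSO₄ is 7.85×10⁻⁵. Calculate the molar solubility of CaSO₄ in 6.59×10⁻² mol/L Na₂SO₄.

CaSO₄(s) ⇌ Ca²⁺(aq) + SO₄²⁻(aq)
SO₄²⁻ is already present at 6.59×10⁻² mol/L. If s mol/L of CaSO₄ dissolves, [Ca²⁺] = s while [SO₄²⁻] ≈ 6.59×10⁻² mol/L.
Ksp = [Ca²⁺][SO₄²⁻] = s(6.59×10⁻²)
s = 7.85×10⁻⁵ / (6.59×10⁻²) = 1.19×10⁻³
s = 1.19×10⁻³ mol/L

1.19×10⁻³ M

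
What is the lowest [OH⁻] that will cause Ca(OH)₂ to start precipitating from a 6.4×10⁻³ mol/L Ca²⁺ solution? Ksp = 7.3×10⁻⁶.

Each salt precipitates once Q = Ksp for that salt.
Ca(OH)₂(s) ⇌ Ca²⁺(aq) + 2 OH⁻(aq)
Ksp = [Ca²⁺][OH⁻]^2 = [OH⁻]^2(6.4×10⁻³)
[OH⁻]^2 = 7.3×10⁻⁶ / (6.4×10⁻³) = 1.1×10⁻³
[OH⁻] = 3.4×10⁻² mol/L

3.4×10⁻² M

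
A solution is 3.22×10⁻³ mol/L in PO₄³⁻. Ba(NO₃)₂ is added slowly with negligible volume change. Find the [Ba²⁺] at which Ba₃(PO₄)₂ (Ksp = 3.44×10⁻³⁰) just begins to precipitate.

Precipitation of each salt begins when its ion product equals Ksp.
Ba₃(PO₄)₂(s) ⇌ 3 Ba²⁺(aq) + 2 PO₄³⁻(aq)
Ksp = [Ba²⁺]^3[PO₄³⁻]^2 = [Ba²⁺]^3(3.22×10⁻³)^2
[Ba²⁺]^3 = 3.44×10⁻³⁰ / (3.22×10⁻³)^2 = 3.32×10⁻²⁵
[Ba²⁺] = 6.92×10⁻⁹ mol/L

6.92×10⁻⁹ M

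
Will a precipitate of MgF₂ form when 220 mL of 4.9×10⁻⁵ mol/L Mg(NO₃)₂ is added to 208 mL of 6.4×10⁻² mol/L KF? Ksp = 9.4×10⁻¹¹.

After mixing, V = 220 mL + 208 mL = 428 mL.
[Mg²⁺] = (4.9×10⁻⁵)(220)/428 = 2.5×10⁻⁵ mol/L
[F⁻] = (6.4×10⁻²)(208)/428 = 3.1×10⁻² mol/L
Q = [Mg²⁺][F⁻]^2 = 2.4×10⁻⁸
Because Q > Ksp (2.4×10⁻⁸ vs 9.4×10⁻¹¹), a precipitate of MgF₂ forms.

Yes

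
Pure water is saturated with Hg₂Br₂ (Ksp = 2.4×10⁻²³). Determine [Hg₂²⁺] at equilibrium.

Hg₂Br₂(s) ⇌ Hg₂²⁺(aq) + 2 Br⁻(aq)
Call the molar solubility s, so that [Hg₂²⁺] = s and [Br⁻] = 2s.
Ksp = [Hg₂²⁺][Br⁻]^2 = s · (2s)^2 = 4s^3 = 2.4×10⁻²³
s = 1.8×10⁻⁸ mol/L
[Hg₂²⁺] = s = 1.8×10⁻⁸ mol/L

1.8×10⁻⁸ M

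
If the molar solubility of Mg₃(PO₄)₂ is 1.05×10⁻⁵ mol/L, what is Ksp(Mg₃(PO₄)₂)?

Mg₃(PO₄)₂(s) ⇌ 3 Mg²⁺(aq) + 2 PO₄³⁻(aq)
If s mol/L of Mg₃(PO₄)₂ dissolves, [Mg²⁺] = 3s and [PO₄³⁻] = 2s.
Ksp = [Mg²⁺]^3[PO₄³⁻]^2 = (3s)^3 · (2s)^2 = 108s^5
Ksp = 108 × (1.05×10⁻⁵)^5 = 1.38×10⁻²³

Ksp = 1.38×10⁻²³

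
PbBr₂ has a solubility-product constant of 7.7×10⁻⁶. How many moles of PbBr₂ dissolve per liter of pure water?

1.2×10⁻² M

PbBr₂(s) ⇌ Pb²⁺(aq) + 2 Br⁻(aq)
For each mole of PbBr₂ that dissolves per liter, [Pb²⁺] = s and [Br⁻] = 2s; let s denote this solubility.
Ksp = [Pb²⁺][Br⁻]^2 = s · (2s)^2 = 4s^3
4s^3 = 7.7×10⁻⁶  ⇒  s^3 = 1.9×10⁻⁶
s = (1.9×10⁻⁶)^(1/3) = 1.2×10⁻² M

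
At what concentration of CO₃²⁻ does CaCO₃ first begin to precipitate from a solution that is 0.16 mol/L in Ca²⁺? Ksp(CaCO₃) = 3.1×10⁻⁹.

1.9×10⁻⁸ M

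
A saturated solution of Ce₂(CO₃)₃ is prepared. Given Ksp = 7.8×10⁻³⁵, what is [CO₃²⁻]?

Ce₂(CO₃)₃(s) ⇌ 2 Ce³⁺(aq) + 3 CO₃²⁻(aq)
For each mole of Ce₂(CO₃)₃ that dissolves per liter, [Ce³⁺] = 2s and [CO₃²⁻] = 3s; let s denote this solubility.
Ksp = [Ce³⁺]^2[CO₃²⁻]^3 = (2s)^2 · (3s)^3 = 108s^5 = 7.8×10⁻³⁵
s = 5.9×10⁻⁸ M
[CO₃²⁻] = 3s = 1.8×10⁻⁷ M

1.8×10⁻⁷ M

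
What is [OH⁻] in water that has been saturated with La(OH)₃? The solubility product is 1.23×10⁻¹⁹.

2.46×10⁻⁵ M

La(OH)₃(s) ⇌ La³⁺(aq) + 3 OH⁻(aq)
Let s be the molar solubility. Then [La³⁺] = s and [OH⁻] = 3s.
Ksp = [La³⁺][OH⁻]^3 = s · (3s)^3 = 27s^4 = 1.23×10⁻¹⁹
s = 8.22×10⁻⁶ mol L⁻¹
[OH⁻] = 3s = 2.46×10⁻⁵ mol L⁻¹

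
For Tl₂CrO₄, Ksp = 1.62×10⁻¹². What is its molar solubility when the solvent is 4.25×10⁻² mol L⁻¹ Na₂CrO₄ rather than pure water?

3.09×10⁻⁶ M

Tl₂CrO₄(s) ⇌ 2 Tl⁺(aq) + CrO₄²⁻(aq)
Let s be the solubility of Tl₂CrO₄ here. The common ion gives [CrO₄²⁻] ≈ 4.25×10⁻² mol L⁻¹, and [Tl⁺] = 2s.
Ksp = [Tl⁺]^2[CrO₄²⁻] = (2s)^2(4.25×10⁻²)
(2s)^2 = 1.62×10⁻¹² / (4.25×10⁻²) = 3.81×10⁻¹¹
s = 3.09×10⁻⁶ mol L⁻¹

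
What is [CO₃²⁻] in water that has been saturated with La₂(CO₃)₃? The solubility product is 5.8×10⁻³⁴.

2.6×10⁻⁷ M

La₂(CO₃)₃(s) ⇌ 2 La³⁺(aq) + 3 CO₃²⁻(aq)
Call the molar solubility s, so that [La³⁺] = 2s and [CO₃²⁻] = 3s.
Ksp = [La³⁺]^2[CO₃²⁻]^3 = (2s)^2 · (3s)^3 = 108s^5 = 5.8×10⁻³⁴
s = 8.8×10⁻⁸ M
[CO₃²⁻] = 3s = 2.6×10⁻⁷ M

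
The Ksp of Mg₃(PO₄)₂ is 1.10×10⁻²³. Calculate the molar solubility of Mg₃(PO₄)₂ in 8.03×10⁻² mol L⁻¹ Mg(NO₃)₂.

Mg₃(PO₄)₂(s) ⇌ 3 Mg²⁺(aq) + 2 PO₄³⁻(aq)
With Mg²⁺ already at 8.03×10⁻² mol L⁻¹ and s small, take [Mg²⁺] ≈ 8.03×10⁻² mol L⁻¹ and [PO₄³⁻] = 2s.
Ksp = [Mg²⁺]^3[PO₄³⁻]^2 = (8.03×10⁻²)^3(2s)^2
(2s)^2 = 1.10×10⁻²³ / (8.03×10⁻²)^3 = 2.12×10⁻²⁰
s = 7.29×10⁻¹¹ mol L⁻¹

7.29×10⁻¹¹ M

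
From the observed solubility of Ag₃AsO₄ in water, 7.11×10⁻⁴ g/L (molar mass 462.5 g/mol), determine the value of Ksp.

Convert to molarity: s = 7.11×10⁻⁴ / 462.5 = 1.5373×10⁻⁶ mol/L
Ag₃AsO₄(s) ⇌ 3 Ag⁺(aq) + AsO₄³⁻(aq)
With molar solubility s: [Ag⁺] = 3s, [AsO₄³⁻] = s.
Ksp = [Ag⁺]^3[AsO₄³⁻] = (3s)^3 · s = 27s^4
Ksp = 27 × (1.5373×10⁻⁶)^4 = 1.51×10⁻²²

Ksp = 1.51×10⁻²²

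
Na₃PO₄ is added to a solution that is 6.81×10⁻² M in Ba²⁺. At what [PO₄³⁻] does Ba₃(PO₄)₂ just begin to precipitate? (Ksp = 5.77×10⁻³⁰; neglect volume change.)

1.35×10⁻¹³ M

Each salt precipitates once Q = Ksp for that salt.
Ba₃(PO₄)₂(s) ⇌ 3 Ba²⁺(aq) + 2 PO₄³⁻(aq)
Ksp = [Ba²⁺]^3[PO₄³⁻]^2 = [PO₄³⁻]^2(6.81×10⁻²)^3
[PO₄³⁻]^2 = 5.77×10⁻³⁰ / (6.81×10⁻²)^3 = 1.83×10⁻²⁶
[PO₄³⁻] = 1.35×10⁻¹³ M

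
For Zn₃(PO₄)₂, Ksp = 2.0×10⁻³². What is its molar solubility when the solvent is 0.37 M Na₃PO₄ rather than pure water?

1.8×10⁻¹¹ M

Zn₃(PO₄)₂(s) ⇌ 3 Zn²⁺(aq) + 2 PO₄³⁻(aq)
With PO₄³⁻ already at 0.37 M and s small, take [PO₄³⁻] ≈ 0.37 M and [Zn²⁺] = 3s.
Ksp = [Zn²⁺]^3[PO₄³⁻]^2 = (3s)^3(0.37)^2
(3s)^3 = 2.0×10⁻³² / (0.37)^2 = 1.5×10⁻³¹
s = 1.8×10⁻¹¹ M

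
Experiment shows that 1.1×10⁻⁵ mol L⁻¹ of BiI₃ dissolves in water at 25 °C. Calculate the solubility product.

Ksp = 4.0×10⁻¹⁹

BiI₃(s) ⇌ Bi³⁺(aq) + 3 I⁻(aq)
For each mole of BiI₃ that dissolves per liter, [Bi³⁺] = s and [I⁻] = 3s; let s denote this solubility.
Ksp = [Bi³⁺][I⁻]^3 = s · (3s)^3 = 27s^4
Ksp = 27 × (1.1×10⁻⁵)^4 = 4.0×10⁻¹⁹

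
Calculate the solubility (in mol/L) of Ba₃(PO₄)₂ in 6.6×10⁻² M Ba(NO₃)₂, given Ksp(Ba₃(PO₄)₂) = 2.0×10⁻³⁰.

4.2×10⁻¹⁴ M

Ba₃(PO₄)₂(s) ⇌ 3 Ba²⁺(aq) + 2 PO₄³⁻(aq)
Let s be the solubility of Ba₃(PO₄)₂ here. The common ion gives [Ba²⁺] ≈ 6.6×10⁻² M, and [PO₄³⁻] = 2s.
Ksp = [Ba²⁺]^3[PO₄³⁻]^2 = (6.6×10⁻²)^3(2s)^2
(2s)^2 = 2.0×10⁻³⁰ / (6.6×10⁻²)^3 = 7.0×10⁻²⁷
s = 4.2×10⁻¹⁴ M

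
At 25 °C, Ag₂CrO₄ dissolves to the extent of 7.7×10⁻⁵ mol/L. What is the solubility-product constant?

Ksp = 1.8×10⁻¹²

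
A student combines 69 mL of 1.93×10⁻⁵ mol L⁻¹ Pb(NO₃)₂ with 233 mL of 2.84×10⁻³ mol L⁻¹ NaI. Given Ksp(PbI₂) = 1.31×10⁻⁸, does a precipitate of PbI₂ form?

No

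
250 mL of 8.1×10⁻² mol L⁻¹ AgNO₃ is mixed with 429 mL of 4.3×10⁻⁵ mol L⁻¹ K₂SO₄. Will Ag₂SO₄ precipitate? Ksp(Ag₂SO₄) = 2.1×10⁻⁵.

No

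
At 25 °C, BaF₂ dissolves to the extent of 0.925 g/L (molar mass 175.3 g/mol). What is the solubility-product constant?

Ksp = 5.88×10⁻⁷

Molar solubility s = (0.925 g/L) / (175.3 g/mol) = 5.2767×10⁻³ mol/L
BaF₂(s) ⇌ Ba²⁺(aq) + 2 F⁻(aq)
For each mole of BaF₂ that dissolves per liter, [Ba²⁺] = s and [F⁻] = 2s; let s denote this solubility.
Ksp = [Ba²⁺][F⁻]^2 = s · (2s)^2 = 4s^3
Ksp = 4 × (5.2767×10⁻³)^3 = 5.88×10⁻⁷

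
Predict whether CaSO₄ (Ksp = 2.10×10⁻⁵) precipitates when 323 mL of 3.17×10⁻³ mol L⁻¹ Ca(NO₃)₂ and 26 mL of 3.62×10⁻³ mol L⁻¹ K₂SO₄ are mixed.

No

The combined volume is 349 mL.
[Ca²⁺] = (3.17×10⁻³)(323)/349 = 2.93×10⁻³ mol L⁻¹
[SO₄²⁻] = (3.62×10⁻³)(26)/349 = 2.70×10⁻⁴ mol L⁻¹
Q = [Ca²⁺][SO₄²⁻] = 7.91×10⁻⁷
Q = 7.91×10⁻⁷ < Ksp = 2.10×10⁻⁵, so the solution is unsaturated and no precipitate forms.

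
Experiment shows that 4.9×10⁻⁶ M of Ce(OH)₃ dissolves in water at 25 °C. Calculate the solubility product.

Ksp = 1.6×10⁻²⁰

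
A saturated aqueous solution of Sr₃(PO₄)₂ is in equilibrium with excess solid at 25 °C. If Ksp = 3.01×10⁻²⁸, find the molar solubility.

1.23×10⁻⁶ M

Sr₃(PO₄)₂(s) ⇌ 3 Sr²⁺(aq) + 2 PO₄³⁻(aq)
Call the molar solubility s, so that [Sr²⁺] = 3s and [PO₄³⁻] = 2s.
Ksp = [Sr²⁺]^3[PO₄³⁻]^2 = (3s)^3 · (2s)^2 = 108s^5
108s^5 = 3.01×10⁻²⁸  ⇒  s^5 = 2.79×10⁻³⁰
Taking the 5th root, s = 1.23×10⁻⁶ mol L⁻¹.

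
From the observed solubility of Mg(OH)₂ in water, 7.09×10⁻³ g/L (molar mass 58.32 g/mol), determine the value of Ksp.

Ksp = 7.19×10⁻¹²

s = (7.09×10⁻³ g L⁻¹)/(58.32 g mol⁻¹) = 1.2157×10⁻⁴ M
Mg(OH)₂(s) ⇌ Mg²⁺(aq) + 2 OH⁻(aq)
If s mol/L of Mg(OH)₂ dissolves, [Mg²⁺] = s and [OH⁻] = 2s.
Ksp = [Mg²⁺][OH⁻]^2 = s · (2s)^2 = 4s^3
Ksp = 4 × (1.2157×10⁻⁴)^3 = 7.19×10⁻¹²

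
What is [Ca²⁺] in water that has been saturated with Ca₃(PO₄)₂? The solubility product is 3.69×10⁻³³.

Ca₃(PO₄)₂(s) ⇌ 3 Ca²⁺(aq) + 2 PO₄³⁻(aq)
If s mol/L of Ca₃(PO₄)₂ dissolves, [Ca²⁺] = 3s and [PO₄³⁻] = 2s.
Ksp = [Ca²⁺]^3[PO₄³⁻]^2 = (3s)^3 · (2s)^2 = 108s^5 = 3.69×10⁻³³
s = 1.28×10⁻⁷ mol L⁻¹
[Ca²⁺] = 3s = 3.84×10⁻⁷ mol L⁻¹

3.84×10⁻⁷ M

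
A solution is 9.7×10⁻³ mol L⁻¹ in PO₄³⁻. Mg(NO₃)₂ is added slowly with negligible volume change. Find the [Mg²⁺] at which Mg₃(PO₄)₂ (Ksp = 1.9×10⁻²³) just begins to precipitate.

The threshold for precipitation is Q = Ksp.
Mg₃(PO₄)₂(s) ⇌ 3 Mg²⁺(aq) + 2 PO₄³⁻(aq)
Ksp = [Mg²⁺]^3[PO₄³⁻]^2 = [Mg²⁺]^3(9.7×10⁻³)^2
[Mg²⁺]^3 = 1.9×10⁻²³ / (9.7×10⁻³)^2 = 2.0×10⁻¹⁹
[Mg²⁺] = 5.9×10⁻⁷ mol L⁻¹

5.9×10⁻⁷ M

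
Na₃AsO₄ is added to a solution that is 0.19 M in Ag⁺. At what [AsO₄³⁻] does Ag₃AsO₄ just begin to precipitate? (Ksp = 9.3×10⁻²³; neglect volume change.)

1.4×10⁻²⁰ M

Precipitation begins when Q = Ksp.
Ag₃AsO₄(s) ⇌ 3 Ag⁺(aq) + AsO₄³⁻(aq)
Ksp = [Ag⁺]^3[AsO₄³⁻] = [AsO₄³⁻](0.19)^3
[AsO₄³⁻] = 9.3×10⁻²³ / (0.19)^3 = 1.4×10⁻²⁰
[AsO₄³⁻] = 1.4×10⁻²⁰ M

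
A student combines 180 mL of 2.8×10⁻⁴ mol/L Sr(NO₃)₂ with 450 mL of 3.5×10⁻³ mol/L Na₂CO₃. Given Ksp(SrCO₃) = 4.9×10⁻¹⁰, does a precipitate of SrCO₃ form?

Yes

The combined volume is 630 mL.
[Sr²⁺] = (2.8×10⁻⁴)(180)/630 = 8.0×10⁻⁵ mol/L
[CO₃²⁻] = (3.5×10⁻³)(450)/630 = 2.5×10⁻³ mol/L
Q = [Sr²⁺][CO₃²⁻] = 2.0×10⁻⁷
Since Q (2.0×10⁻⁷) exceeds Ksp (4.9×10⁻¹⁰), SrCO₃ will precipitate.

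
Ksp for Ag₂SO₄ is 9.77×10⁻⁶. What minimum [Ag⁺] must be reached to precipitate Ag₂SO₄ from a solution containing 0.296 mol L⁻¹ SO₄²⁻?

5.75×10⁻³ M

Each salt precipitates once Q = Ksp for that salt.
Ag₂SO₄(s) ⇌ 2 Ag⁺(aq) + SO₄²⁻(aq)
Ksp = [Ag⁺]^2[SO₄²⁻] = [Ag⁺]^2(0.296)
[Ag⁺]^2 = 9.77×10⁻⁶ / (0.296) = 3.30×10⁻⁵
[Ag⁺] = 5.75×10⁻³ mol L⁻¹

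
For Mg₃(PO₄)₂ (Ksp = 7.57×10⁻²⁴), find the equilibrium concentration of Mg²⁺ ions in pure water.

Mg₃(PO₄)₂(s) ⇌ 3 Mg²⁺(aq) + 2 PO₄³⁻(aq)
Let s be the molar solubility. Then [Mg²⁺] = 3s and [PO₄³⁻] = 2s.
Ksp = [Mg²⁺]^3[PO₄³⁻]^2 = (3s)^3 · (2s)^2 = 108s^5 = 7.57×10⁻²⁴
s = 9.31×10⁻⁶ mol/L
[Mg²⁺] = 3s = 2.79×10⁻⁵ mol/L

2.79×10⁻⁵ M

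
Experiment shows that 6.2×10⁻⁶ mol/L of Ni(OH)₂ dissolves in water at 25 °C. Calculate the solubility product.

Ksp = 9.5×10⁻¹⁶

Ni(OH)₂(s) ⇌ Ni²⁺(aq) + 2 OH⁻(aq)
Call the molar solubility s, so that [Ni²⁺] = s and [OH⁻] = 2s.
Ksp = [Ni²⁺][OH⁻]^2 = s · (2s)^2 = 4s^3
Ksp = 4 × (6.2×10⁻⁶)^3 = 9.5×10⁻¹⁶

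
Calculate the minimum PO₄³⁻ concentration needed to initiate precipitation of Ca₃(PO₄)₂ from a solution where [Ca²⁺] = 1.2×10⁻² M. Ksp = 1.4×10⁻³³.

Precipitation begins when Q = Ksp.
Ca₃(PO₄)₂(s) ⇌ 3 Ca²⁺(aq) + 2 PO₄³⁻(aq)
Ksp = [Ca²⁺]^3[PO₄³⁻]^2 = [PO₄³⁻]^2(1.2×10⁻²)^3
[PO₄³⁻]^2 = 1.4×10⁻³³ / (1.2×10⁻²)^3 = 8.1×10⁻²⁸
[PO₄³⁻] = 2.8×10⁻¹⁴ M

2.8×10⁻¹⁴ M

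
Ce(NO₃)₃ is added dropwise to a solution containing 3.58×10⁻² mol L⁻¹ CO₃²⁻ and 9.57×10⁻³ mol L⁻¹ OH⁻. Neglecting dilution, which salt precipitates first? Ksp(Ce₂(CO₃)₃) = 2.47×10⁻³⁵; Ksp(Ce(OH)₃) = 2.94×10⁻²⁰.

Ce₂(CO₃)₃

Precipitation begins when Q = Ksp.
For Ce₂(CO₃)₃: [Ce³⁺] = (Ksp/[CO₃²⁻]^3)^(1/2) = 7.34×10⁻¹⁶ mol L⁻¹
For Ce(OH)₃: [Ce³⁺] = (Ksp/[OH⁻]^3) = 3.35×10⁻¹⁴ mol L⁻¹
The smaller threshold [Ce³⁺] is reached first, so Ce₂(CO₃)₃ precipitates first.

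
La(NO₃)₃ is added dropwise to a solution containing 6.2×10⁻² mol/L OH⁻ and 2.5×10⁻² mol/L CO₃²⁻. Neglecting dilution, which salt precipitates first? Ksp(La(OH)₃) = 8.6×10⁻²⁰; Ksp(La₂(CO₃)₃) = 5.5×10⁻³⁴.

A salt starts to precipitate once the ion product Q reaches its Ksp.
For La(OH)₃: [La³⁺] = (Ksp/[OH⁻]^3) = 3.6×10⁻¹⁶ mol/L
For La₂(CO₃)₃: [La³⁺] = (Ksp/[CO₃²⁻]^3)^(1/2) = 5.9×10⁻¹⁵ mol/L
The smaller threshold [La³⁺] is reached first, so La(OH)₃ precipitates first.

La(OH)₃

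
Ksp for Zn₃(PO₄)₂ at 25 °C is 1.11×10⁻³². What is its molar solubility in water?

1.59×10⁻⁷ M

Zn₃(PO₄)₂(s) ⇌ 3 Zn²⁺(aq) + 2 PO₄³⁻(aq)
Call the molar solubility s, so that [Zn²⁺] = 3s and [PO₄³⁻] = 2s.
Ksp = [Zn²⁺]^3[PO₄³⁻]^2 = (3s)^3 · (2s)^2 = 108s^5
108s^5 = 1.11×10⁻³²  ⇒  s^5 = 1.03×10⁻³⁴
s = (1.03×10⁻³⁴)^(1/5) = 1.59×10⁻⁷ M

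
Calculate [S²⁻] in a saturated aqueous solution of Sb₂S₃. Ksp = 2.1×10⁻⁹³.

3.4×10⁻¹⁹ M

Sb₂S₃(s) ⇌ 2 Sb³⁺(aq) + 3 S²⁻(aq)
For each mole of Sb₂S₃ that dissolves per liter, [Sb³⁺] = 2s and [S²⁻] = 3s; let s denote this solubility.
Ksp = [Sb³⁺]^2[S²⁻]^3 = (2s)^2 · (3s)^3 = 108s^5 = 2.1×10⁻⁹³
s = 1.1×10⁻¹⁹ M
[S²⁻] = 3s = 3.4×10⁻¹⁹ M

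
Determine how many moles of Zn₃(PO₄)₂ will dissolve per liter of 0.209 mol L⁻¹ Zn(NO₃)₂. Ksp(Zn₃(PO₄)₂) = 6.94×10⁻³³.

4.36×10⁻¹⁶ M

Zn₃(PO₄)₂(s) ⇌ 3 Zn²⁺(aq) + 2 PO₄³⁻(aq)
With Zn²⁺ already at 0.209 mol L⁻¹ and s small, take [Zn²⁺] ≈ 0.209 mol L⁻¹ and [PO₄³⁻] = 2s.
Ksp = [Zn²⁺]^3[PO₄³⁻]^2 = (0.209)^3(2s)^2
(2s)^2 = 6.94×10⁻³³ / (0.209)^3 = 7.60×10⁻³¹
s = 4.36×10⁻¹⁶ mol L⁻¹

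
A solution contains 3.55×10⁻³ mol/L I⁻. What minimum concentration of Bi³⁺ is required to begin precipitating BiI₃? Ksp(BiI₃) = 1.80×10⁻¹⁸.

Precipitation of each salt begins when its ion product equals Ksp.
BiI₃(s) ⇌ Bi³⁺(aq) + 3 I⁻(aq)
Ksp = [Bi³⁺][I⁻]^3 = [Bi³⁺](3.55×10⁻³)^3
[Bi³⁺] = 1.80×10⁻¹⁸ / (3.55×10⁻³)^3 = 4.02×10⁻¹¹
[Bi³⁺] = 4.02×10⁻¹¹ mol/L

4.02×10⁻¹¹ M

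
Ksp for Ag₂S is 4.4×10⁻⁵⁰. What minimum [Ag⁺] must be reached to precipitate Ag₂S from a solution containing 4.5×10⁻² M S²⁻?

Each salt precipitates once Q = Ksp for that salt.
Ag₂S(s) ⇌ 2 Ag⁺(aq) + S²⁻(aq)
Ksp = [Ag⁺]^2[S²⁻] = [Ag⁺]^2(4.5×10⁻²)
[Ag⁺]^2 = 4.4×10⁻⁵⁰ / (4.5×10⁻²) = 9.8×10⁻⁴⁹
[Ag⁺] = 9.9×10⁻²⁵ M

9.9×10⁻²⁵ M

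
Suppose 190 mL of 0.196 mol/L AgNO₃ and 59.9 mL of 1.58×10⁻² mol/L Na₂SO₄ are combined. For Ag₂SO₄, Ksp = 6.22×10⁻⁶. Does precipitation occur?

Yes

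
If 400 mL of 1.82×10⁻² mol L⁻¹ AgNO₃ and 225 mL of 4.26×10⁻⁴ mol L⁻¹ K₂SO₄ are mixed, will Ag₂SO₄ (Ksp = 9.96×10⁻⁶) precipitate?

The combined volume is 625 mL.
[Ag⁺] = (1.82×10⁻²)(400)/625 = 1.16×10⁻² mol L⁻¹
[SO₄²⁻] = (4.26×10⁻⁴)(225)/625 = 1.53×10⁻⁴ mol L⁻¹
Q = [Ag⁺]^2[SO₄²⁻] = 2.08×10⁻⁸
Q = 2.08×10⁻⁸ < Ksp = 9.96×10⁻⁶, so the solution is unsaturated and no precipitate forms.

No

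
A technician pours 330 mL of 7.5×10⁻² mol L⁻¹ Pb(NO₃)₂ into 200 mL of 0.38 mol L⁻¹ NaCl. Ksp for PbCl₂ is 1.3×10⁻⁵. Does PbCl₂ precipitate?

Total volume after mixing = 330 + 200 = 530 mL.
[Pb²⁺] = (7.5×10⁻²)(330)/530 = 4.7×10⁻² mol L⁻¹
[Cl⁻] = (0.38)(200)/530 = 0.14 mol L⁻¹
Q = [Pb²⁺][Cl⁻]^2 = 9.6×10⁻⁴
Since Q (9.6×10⁻⁴) exceeds Ksp (1.3×10⁻⁵), PbCl₂ will precipitate.

Yes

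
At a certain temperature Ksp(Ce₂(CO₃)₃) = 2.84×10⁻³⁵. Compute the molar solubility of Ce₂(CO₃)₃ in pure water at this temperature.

4.83×10⁻⁸ M

Ce₂(CO₃)₃(s) ⇌ 2 Ce³⁺(aq) + 3 CO₃²⁻(aq)
Let s be the molar solubility. Then [Ce³⁺] = 2s and [CO₃²⁻] = 3s.
Ksp = [Ce³⁺]^2[CO₃²⁻]^3 = (2s)^2 · (3s)^3 = 108s^5
108s^5 = 2.84×10⁻³⁵  ⇒  s^5 = 2.63×10⁻³⁷
s = (2.63×10⁻³⁷)^(1/5) = 4.83×10⁻⁸ mol L⁻¹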